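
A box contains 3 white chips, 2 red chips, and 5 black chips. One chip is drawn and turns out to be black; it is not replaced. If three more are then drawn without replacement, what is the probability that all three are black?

After the first draw, 4 of the remaining 9 chips are black.
P = 4/9 × 3/8 × 2/7 = 24/504 = 1/21.

1/21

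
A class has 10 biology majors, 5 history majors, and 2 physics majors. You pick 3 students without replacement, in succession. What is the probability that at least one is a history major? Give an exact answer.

P(no history majors) = 12/17 × 11/16 × 10/15 = 1320/4080 = 11/34.
P(at least one) = 1 − 11/34 = 23/34.

23/34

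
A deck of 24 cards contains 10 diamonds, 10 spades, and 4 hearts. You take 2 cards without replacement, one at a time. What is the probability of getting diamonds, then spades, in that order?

Each draw changes the counts, so multiply the conditional probabilities along the sequence:
P = 10/24 × 10/23 = 100/552 = 25/138.

25/138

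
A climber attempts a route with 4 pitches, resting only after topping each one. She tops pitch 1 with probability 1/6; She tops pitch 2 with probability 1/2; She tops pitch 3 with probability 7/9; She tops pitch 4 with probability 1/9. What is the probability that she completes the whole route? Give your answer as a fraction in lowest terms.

Multiplying along the chain,
P = 1/6 × 1/2 × 7/9 × 1/9 = 7/972.

7/972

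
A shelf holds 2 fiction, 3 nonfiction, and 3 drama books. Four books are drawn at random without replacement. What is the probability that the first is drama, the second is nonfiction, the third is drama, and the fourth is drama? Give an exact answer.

Each draw changes the counts, so multiply the conditional probabilities along the sequence:
P = 3/8 × 3/7 × 2/6 × 1/5 = 18/1680 = 3/280.

3/280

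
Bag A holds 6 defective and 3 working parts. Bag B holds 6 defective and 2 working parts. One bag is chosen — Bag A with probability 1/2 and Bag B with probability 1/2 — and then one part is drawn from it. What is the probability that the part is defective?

17/24

From Bag A: P(defective) = 6/9.
From Bag B: P(defective) = 6/8.
Total probability = (1/2)(6/9) + (1/2)(6/8) = 17/24.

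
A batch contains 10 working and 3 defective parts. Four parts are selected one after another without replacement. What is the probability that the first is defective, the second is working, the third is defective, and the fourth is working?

9/286

Multiply the probability of each draw given the previous ones:
P = 3/13 × 10/12 × 2/11 × 9/10 = 540/17160 = 9/286.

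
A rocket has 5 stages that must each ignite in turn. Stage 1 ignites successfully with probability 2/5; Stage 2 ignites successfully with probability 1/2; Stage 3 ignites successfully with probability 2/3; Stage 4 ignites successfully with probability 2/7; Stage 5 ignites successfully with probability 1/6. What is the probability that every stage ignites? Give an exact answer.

The events are sequential, so multiply the conditional probabilities:
P = 2/5 × 1/2 × 2/3 × 2/7 × 1/6 = 8/1260 = 2/315.

2/315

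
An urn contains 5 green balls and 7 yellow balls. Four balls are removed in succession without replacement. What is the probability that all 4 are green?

1/99

P(every draw is green) = 5/12 × 4/11 × 3/10 × 2/9 = 120/11880 = 1/99.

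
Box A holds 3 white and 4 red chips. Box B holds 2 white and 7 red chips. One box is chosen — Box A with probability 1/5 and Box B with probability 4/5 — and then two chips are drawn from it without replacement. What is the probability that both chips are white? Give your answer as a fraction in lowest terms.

From Box A: P(both white) = (3/7)(2/6) = 1/7.
From Box B: P(both white) = (2/9)(1/8) = 1/36.
Total probability = (1/5)(1/7) + (4/5)(1/36) = 16/315.

16/315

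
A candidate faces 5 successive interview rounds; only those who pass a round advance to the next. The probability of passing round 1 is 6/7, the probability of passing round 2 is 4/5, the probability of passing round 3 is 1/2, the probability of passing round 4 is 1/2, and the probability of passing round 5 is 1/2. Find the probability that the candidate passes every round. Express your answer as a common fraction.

The events are sequential, so multiply the conditional probabilities:
P = 6/7 × 4/5 × 1/2 × 1/2 × 1/2 = 24/280 = 3/35.

3/35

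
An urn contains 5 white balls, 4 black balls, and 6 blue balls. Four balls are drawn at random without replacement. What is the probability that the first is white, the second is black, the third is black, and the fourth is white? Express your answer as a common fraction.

Chain rule:
P = 5/15 × 4/14 × 3/13 × 4/12 = 240/32760 = 2/273.

2/273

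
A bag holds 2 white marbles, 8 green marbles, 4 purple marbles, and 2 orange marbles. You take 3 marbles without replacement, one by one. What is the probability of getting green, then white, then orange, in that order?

1/105

Chain rule:
P = 8/16 × 2/15 × 2/14 = 32/3360 = 1/105.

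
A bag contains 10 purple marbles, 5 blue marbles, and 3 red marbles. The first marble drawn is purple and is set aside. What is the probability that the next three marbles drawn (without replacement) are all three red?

After the first draw, 3 of the remaining 17 marbles are red.
P = 3/17 × 2/16 × 1/15 = 6/4080 = 1/680.

1/680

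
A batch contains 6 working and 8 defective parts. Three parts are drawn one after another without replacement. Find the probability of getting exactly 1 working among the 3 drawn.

One ordering (working drawn first) has probability 6/14 × 8/13 × 7/12 = 336/2184 = 2/13.
There are C(3,1) = 3 such orderings, each equally likely, so P = 3 × 2/13 = 6/13.

6/13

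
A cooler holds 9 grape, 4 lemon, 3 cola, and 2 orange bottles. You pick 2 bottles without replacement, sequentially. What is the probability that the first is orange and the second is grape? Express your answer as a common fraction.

Multiply the probability of each draw given the previous ones:
P = 2/18 × 9/17 = 18/306 = 1/17.

1/17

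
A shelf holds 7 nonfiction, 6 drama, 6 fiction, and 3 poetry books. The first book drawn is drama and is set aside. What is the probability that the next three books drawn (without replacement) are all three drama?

1/133

After the first draw, 5 of the remaining 21 books are drama.
P = 5/21 × 4/20 × 3/19 = 60/7980 = 1/133.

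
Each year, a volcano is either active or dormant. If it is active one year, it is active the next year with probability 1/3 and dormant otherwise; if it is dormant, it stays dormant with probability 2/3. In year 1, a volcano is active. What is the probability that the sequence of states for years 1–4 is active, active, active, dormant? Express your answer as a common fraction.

Year 1 is given. For each transition, use the conditional probability from the current state:
P(active | active) = 1/3; P(active | active) = 1/3; P(dormant | active) = 2/3.
P = 1/3 × 1/3 × 2/3 = 2/27.

2/27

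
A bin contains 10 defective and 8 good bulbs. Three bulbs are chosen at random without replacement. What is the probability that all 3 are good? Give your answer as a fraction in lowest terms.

P(every draw is good) = 8/18 × 7/17 × 6/16 = 336/4896 = 7/102.

7/102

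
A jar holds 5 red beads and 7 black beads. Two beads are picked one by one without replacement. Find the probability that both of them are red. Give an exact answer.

5/33

P(all red) = 5/12 × 4/11 = 20/132 = 5/33.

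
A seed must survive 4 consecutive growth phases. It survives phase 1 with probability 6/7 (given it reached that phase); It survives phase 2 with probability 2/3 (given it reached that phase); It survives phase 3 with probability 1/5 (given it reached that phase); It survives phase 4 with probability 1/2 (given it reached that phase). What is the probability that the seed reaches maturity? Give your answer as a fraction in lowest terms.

2/35

The events are sequential, so multiply the conditional probabilities:
P = 6/7 × 2/3 × 1/5 × 1/2 = 12/210 = 2/35.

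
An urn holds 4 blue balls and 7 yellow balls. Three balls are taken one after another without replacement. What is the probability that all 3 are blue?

4/165

P(every draw is blue) = 4/11 × 3/10 × 2/9 = 24/990 = 4/165.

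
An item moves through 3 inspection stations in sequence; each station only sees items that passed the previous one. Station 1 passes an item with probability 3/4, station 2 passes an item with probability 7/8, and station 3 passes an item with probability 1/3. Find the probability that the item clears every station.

7/32

The events are sequential, so multiply the conditional probabilities:
P = 3/4 × 7/8 × 1/3 = 21/96 = 7/32.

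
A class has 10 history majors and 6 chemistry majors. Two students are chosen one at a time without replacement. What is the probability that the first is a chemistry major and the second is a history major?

1/4

Each draw changes the counts, so multiply the conditional probabilities along the sequence:
P = 6/16 × 10/15 = 60/240 = 1/4.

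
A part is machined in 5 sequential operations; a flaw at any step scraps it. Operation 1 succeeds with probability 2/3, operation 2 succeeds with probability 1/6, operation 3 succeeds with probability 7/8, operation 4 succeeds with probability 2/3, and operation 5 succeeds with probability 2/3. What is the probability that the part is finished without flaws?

Multiplying along the chain,
P = 2/3 × 1/6 × 7/8 × 2/3 × 2/3 = 56/1296 = 7/162.

7/162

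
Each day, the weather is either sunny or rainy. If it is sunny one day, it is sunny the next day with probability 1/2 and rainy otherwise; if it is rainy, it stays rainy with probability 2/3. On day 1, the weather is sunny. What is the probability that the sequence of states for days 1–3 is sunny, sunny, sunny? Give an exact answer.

1/4

Day 1 is given. For each transition, use the conditional probability from the current state:
P(sunny | sunny) = 1/2; P(sunny | sunny) = 1/2.
P = 1/2 × 1/2 = 1/4.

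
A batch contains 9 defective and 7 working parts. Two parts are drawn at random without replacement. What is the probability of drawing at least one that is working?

7/10

P(no working) = 9/16 × 8/15 = 72/240 = 3/10.
P(at least one) = 1 − 3/10 = 7/10.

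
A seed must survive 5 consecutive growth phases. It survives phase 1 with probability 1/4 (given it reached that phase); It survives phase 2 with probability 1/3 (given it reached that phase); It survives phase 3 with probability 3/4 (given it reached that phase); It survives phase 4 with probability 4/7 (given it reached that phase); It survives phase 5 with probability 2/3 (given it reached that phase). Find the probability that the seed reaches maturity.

Each stage is reached only if all earlier stages succeed, so
P = 1/4 × 1/3 × 3/4 × 4/7 × 2/3 = 24/1008 = 1/42.

1/42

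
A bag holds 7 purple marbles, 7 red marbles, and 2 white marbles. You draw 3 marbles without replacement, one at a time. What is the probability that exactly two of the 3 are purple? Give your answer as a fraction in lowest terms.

27/80

One ordering (purple drawn first) has probability 7/16 × 6/15 × 9/14 = 378/3360 = 9/80.
There are C(3,2) = 3 such orderings, each equally likely, so P = 3 × 9/80 = 27/80.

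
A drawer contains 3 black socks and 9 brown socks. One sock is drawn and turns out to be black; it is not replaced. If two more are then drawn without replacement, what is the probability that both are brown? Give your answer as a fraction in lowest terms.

With the first sock removed, 9 brown remain out of 11.
P = 9/11 × 8/10 = 72/110 = 36/55.

36/55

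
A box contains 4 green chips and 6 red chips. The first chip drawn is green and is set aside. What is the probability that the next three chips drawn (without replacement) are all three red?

5/21

With the first chip removed, 6 red remain out of 9.
P = 6/9 × 5/8 × 4/7 = 120/504 = 5/21.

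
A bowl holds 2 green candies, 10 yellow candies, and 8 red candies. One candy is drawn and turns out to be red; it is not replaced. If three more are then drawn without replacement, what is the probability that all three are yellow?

40/323

With the first candy removed, 10 yellow remain out of 19.
P = 10/19 × 9/18 × 8/17 = 720/5814 = 40/323.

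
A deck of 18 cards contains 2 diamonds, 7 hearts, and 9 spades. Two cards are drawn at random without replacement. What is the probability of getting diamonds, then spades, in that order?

1/17

Each draw changes the counts, so multiply the conditional probabilities along the sequence:
P = 2/18 × 9/17 = 18/306 = 1/17.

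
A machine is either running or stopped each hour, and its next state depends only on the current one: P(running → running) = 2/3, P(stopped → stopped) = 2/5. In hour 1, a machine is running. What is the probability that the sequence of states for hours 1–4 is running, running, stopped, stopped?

4/45

Hour 1 is given. For each transition, use the conditional probability from the current state:
P(running | running) = 2/3; P(stopped | running) = 1/3; P(stopped | stopped) = 2/5.
P = 2/3 × 1/3 × 2/5 = 4/45.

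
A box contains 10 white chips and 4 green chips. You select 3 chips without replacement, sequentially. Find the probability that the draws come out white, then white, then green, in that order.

15/91

Chain rule:
P = 10/14 × 9/13 × 4/12 = 360/2184 = 15/91.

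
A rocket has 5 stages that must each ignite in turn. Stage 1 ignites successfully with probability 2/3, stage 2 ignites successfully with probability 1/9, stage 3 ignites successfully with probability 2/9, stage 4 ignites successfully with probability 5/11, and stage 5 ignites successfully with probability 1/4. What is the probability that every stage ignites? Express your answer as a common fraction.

The events are sequential, so multiply the conditional probabilities:
P = 2/3 × 1/9 × 2/9 × 5/11 × 1/4 = 20/10692 = 5/2673.

5/2673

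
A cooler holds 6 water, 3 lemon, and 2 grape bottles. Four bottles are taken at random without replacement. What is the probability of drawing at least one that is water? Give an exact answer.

P(no water) = 5/11 × 4/10 × 3/9 × 2/8 = 120/7920 = 1/66.
P(at least one) = 1 − 1/66 = 65/66.

65/66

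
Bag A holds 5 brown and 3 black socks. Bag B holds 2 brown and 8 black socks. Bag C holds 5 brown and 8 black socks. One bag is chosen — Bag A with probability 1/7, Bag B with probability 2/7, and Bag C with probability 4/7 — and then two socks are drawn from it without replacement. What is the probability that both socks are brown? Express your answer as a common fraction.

From Bag A: P(both brown) = (5/8)(4/7) = 5/14.
From Bag B: P(both brown) = (2/10)(1/9) = 1/45.
From Bag C: P(both brown) = (5/13)(4/12) = 5/39.
Total probability = (1/7)(5/14) + (2/7)(1/45) + (4/7)(5/39) = 7489/57330.

7489/57330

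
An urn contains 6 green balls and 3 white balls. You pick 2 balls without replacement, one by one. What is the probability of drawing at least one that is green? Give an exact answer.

11/12

P(no green) = 3/9 × 2/8 = 6/72 = 1/12.
P(at least one) = 1 − 1/12 = 11/12.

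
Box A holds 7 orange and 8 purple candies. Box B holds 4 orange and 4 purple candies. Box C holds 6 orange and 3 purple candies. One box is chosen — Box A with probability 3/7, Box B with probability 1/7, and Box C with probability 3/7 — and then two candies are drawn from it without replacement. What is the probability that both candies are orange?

289/980

From Box A: P(both orange) = (7/15)(6/14) = 1/5.
From Box B: P(both orange) = (4/8)(3/7) = 3/14.
From Box C: P(both orange) = (6/9)(5/8) = 5/12.
Total probability = (3/7)(1/5) + (1/7)(3/14) + (3/7)(5/12) = 289/980.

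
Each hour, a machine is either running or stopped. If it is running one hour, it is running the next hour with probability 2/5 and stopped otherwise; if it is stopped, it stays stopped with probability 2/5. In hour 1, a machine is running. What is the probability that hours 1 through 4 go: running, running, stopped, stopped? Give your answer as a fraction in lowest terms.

12/125

Hour 1 is given. For each transition, use the conditional probability from the current state:
P(running | running) = 2/5; P(stopped | running) = 3/5; P(stopped | stopped) = 2/5.
P = 2/5 × 3/5 × 2/5 = 12/125.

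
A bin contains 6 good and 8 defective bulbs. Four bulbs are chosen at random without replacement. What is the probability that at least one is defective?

986/1001

P(no defective) = 6/14 × 5/13 × 4/12 × 3/11 = 360/24024 = 15/1001.
P(at least one) = 1 − 15/1001 = 986/1001.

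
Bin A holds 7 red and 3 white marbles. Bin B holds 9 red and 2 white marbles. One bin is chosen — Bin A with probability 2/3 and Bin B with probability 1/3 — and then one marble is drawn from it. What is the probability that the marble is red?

122/165

From Bin A: P(red) = 7/10.
From Bin B: P(red) = 9/11.
Total probability = (2/3)(7/10) + (1/3)(9/11) = 122/165.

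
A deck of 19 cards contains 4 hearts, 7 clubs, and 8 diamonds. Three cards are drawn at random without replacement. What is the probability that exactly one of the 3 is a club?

154/323

One ordering (a club drawn first) has probability 7/19 × 12/18 × 11/17 = 924/5814 = 154/969.
There are C(3,1) = 3 such orderings, each equally likely, so P = 3 × 154/969 = 154/323.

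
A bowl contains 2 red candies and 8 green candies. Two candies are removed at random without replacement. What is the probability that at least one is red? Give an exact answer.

17/45

P(no red) = 8/10 × 7/9 = 56/90 = 28/45.
P(at least one) = 1 − 28/45 = 17/45.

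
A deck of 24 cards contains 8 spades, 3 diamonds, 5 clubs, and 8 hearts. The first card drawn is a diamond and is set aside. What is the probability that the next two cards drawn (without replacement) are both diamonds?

1/253

After the first draw, 2 of the remaining 23 cards are diamonds.
P = 2/23 × 1/22 = 2/506 = 1/253.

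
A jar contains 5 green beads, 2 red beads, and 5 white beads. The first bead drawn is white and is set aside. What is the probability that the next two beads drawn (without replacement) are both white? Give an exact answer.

6/55

After the first draw, 4 of the remaining 11 beads are white.
P = 4/11 × 3/10 = 12/110 = 6/55.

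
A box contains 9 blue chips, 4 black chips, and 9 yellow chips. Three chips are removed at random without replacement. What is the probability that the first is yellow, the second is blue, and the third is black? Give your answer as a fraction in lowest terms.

27/770

Chain rule:
P = 9/22 × 9/21 × 4/20 = 324/9240 = 27/770.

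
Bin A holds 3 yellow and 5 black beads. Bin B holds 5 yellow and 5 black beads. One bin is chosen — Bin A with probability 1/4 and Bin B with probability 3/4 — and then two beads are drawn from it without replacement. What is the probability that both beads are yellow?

From Bin A: P(both yellow) = (3/8)(2/7) = 3/28.
From Bin B: P(both yellow) = (5/10)(4/9) = 2/9.
Total probability = (1/4)(3/28) + (3/4)(2/9) = 65/336.

65/336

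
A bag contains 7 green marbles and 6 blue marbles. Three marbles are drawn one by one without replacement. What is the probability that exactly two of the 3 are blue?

105/286

One ordering (blue drawn first) has probability 6/13 × 5/12 × 7/11 = 210/1716 = 35/286.
There are C(3,2) = 3 such orderings, each equally likely, so P = 3 × 35/286 = 105/286.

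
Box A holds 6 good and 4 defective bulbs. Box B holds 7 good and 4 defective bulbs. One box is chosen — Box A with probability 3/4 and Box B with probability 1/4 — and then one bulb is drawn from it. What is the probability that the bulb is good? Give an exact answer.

67/110

From Box A: P(good) = 6/10.
From Box B: P(good) = 7/11.
Total probability = (3/4)(6/10) + (1/4)(7/11) = 67/110.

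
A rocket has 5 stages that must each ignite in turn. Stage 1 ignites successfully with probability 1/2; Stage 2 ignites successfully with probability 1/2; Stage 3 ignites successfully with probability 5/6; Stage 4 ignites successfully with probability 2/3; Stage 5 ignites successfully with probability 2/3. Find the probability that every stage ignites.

The events are sequential, so multiply the conditional probabilities:
P = 1/2 × 1/2 × 5/6 × 2/3 × 2/3 = 20/216 = 5/54.

5/54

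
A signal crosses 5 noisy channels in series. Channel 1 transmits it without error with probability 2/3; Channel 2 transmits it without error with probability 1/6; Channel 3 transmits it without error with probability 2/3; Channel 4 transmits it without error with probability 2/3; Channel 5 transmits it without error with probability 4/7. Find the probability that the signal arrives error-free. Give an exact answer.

16/567

Multiplying along the chain,
P = 2/3 × 1/6 × 2/3 × 2/3 × 4/7 = 32/1134 = 16/567.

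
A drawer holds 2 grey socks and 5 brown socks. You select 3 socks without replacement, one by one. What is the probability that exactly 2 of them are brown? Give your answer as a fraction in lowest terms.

One ordering (brown drawn first) has probability 5/7 × 4/6 × 2/5 = 40/210 = 4/21.
There are C(3,2) = 3 such orderings, each equally likely, so P = 3 × 4/21 = 4/7.

4/7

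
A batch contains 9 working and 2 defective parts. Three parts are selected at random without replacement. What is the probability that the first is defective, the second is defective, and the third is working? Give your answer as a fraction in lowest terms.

1/55

Chain rule:
P = 2/11 × 1/10 × 9/9 = 18/990 = 1/55.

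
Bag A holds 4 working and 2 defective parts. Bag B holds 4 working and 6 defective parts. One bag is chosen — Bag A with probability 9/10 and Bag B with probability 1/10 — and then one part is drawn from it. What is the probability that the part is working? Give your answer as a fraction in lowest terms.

16/25

From Bag A: P(working) = 4/6.
From Bag B: P(working) = 4/10.
Total probability = (9/10)(4/6) + (1/10)(4/10) = 16/25.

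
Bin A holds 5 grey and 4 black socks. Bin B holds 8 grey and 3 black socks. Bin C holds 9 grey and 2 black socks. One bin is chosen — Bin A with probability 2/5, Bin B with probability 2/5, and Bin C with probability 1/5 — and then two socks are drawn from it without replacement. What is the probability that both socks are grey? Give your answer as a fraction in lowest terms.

1103/2475

From Bin A: P(both grey) = (5/9)(4/8) = 5/18.
From Bin B: P(both grey) = (8/11)(7/10) = 28/55.
From Bin C: P(both grey) = (9/11)(8/10) = 36/55.
Total probability = (2/5)(5/18) + (2/5)(28/55) + (1/5)(36/55) = 1103/2475.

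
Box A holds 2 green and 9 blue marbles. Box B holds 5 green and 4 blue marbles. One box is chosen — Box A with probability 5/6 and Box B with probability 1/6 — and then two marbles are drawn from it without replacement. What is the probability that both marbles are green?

73/1188

From Box A: P(both green) = (2/11)(1/10) = 1/55.
From Box B: P(both green) = (5/9)(4/8) = 5/18.
Total probability = (5/6)(1/55) + (1/6)(5/18) = 73/1188.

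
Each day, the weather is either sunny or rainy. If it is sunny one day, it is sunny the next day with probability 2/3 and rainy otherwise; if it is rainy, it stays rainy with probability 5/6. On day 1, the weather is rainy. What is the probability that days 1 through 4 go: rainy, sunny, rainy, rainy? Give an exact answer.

Day 1 is given. For each transition, use the conditional probability from the current state:
P(sunny | rainy) = 1/6; P(rainy | sunny) = 1/3; P(rainy | rainy) = 5/6.
P = 1/6 × 1/3 × 5/6 = 5/108.

5/108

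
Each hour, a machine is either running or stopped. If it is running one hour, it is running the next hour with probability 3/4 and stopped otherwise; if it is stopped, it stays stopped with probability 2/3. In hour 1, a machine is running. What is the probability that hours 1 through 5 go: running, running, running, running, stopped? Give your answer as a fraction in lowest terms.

Hour 1 is given. For each transition, use the conditional probability from the current state:
P(running | running) = 3/4; P(running | running) = 3/4; P(running | running) = 3/4; P(stopped | running) = 1/4.
P = 3/4 × 3/4 × 3/4 × 1/4 = 27/256.

27/256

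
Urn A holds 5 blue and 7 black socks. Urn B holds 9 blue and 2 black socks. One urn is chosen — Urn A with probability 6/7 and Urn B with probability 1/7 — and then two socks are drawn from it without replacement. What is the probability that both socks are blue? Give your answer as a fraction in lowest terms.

86/385

From Urn A: P(both blue) = (5/12)(4/11) = 5/33.
From Urn B: P(both blue) = (9/11)(8/10) = 36/55.
Total probability = (6/7)(5/33) + (1/7)(36/55) = 86/385.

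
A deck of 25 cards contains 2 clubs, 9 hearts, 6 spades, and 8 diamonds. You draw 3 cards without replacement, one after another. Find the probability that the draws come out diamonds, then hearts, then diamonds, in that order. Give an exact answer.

Chain rule:
P = 8/25 × 9/24 × 7/23 = 504/13800 = 21/575.

21/575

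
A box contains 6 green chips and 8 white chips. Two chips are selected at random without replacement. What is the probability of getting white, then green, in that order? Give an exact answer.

24/91

Each draw changes the counts, so multiply the conditional probabilities along the sequence:
P = 8/14 × 6/13 = 48/182 = 24/91.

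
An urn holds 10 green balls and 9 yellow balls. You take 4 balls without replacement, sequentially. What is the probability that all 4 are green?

P(every draw is green) = 10/19 × 9/18 × 8/17 × 7/16 = 5040/93024 = 35/646.

35/646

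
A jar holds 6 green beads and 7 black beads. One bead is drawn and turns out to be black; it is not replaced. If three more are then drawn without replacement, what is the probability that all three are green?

With the first bead removed, 6 green remain out of 12.
P = 6/12 × 5/11 × 4/10 = 120/1320 = 1/11.

1/11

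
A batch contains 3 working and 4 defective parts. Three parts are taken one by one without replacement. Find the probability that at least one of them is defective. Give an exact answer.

34/35

P(no defective) = 3/7 × 2/6 × 1/5 = 6/210 = 1/35.
P(at least one) = 1 − 1/35 = 34/35.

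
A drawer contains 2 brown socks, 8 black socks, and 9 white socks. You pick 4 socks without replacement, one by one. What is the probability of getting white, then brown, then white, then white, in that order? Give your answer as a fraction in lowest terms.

7/646

Chain rule:
P = 9/19 × 2/18 × 8/17 × 7/16 = 1008/93024 = 7/646.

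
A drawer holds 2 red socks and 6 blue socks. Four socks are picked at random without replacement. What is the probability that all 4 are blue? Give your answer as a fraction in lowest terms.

3/14

P(every draw is blue) = 6/8 × 5/7 × 4/6 × 3/5 = 360/1680 = 3/14.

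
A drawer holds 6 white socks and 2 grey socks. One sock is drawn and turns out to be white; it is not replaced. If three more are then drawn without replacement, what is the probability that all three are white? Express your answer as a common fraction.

With the first sock removed, 5 white remain out of 7.
P = 5/7 × 4/6 × 3/5 = 60/210 = 2/7.

2/7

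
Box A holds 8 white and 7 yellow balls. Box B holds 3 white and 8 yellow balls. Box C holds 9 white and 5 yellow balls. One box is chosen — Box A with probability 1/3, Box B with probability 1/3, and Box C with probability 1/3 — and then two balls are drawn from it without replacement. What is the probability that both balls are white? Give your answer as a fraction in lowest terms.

10763/45045

From Box A: P(both white) = (8/15)(7/14) = 4/15.
From Box B: P(both white) = (3/11)(2/10) = 3/55.
From Box C: P(both white) = (9/14)(8/13) = 36/91.
Total probability = (1/3)(4/15) + (1/3)(3/55) + (1/3)(36/91) = 10763/45045.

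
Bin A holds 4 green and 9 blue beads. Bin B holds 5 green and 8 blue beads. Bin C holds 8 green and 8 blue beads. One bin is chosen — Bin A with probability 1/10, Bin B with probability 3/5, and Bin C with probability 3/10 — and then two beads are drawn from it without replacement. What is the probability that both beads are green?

From Bin A: P(both green) = (4/13)(3/12) = 1/13.
From Bin B: P(both green) = (5/13)(4/12) = 5/39.
From Bin C: P(both green) = (8/16)(7/15) = 7/30.
Total probability = (1/10)(1/13) + (3/5)(5/39) + (3/10)(7/30) = 201/1300.

201/1300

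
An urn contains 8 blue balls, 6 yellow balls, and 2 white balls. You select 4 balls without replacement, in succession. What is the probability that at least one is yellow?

P(no yellow) = 10/16 × 9/15 × 8/14 × 7/13 = 5040/43680 = 3/26.
P(at least one) = 1 − 3/26 = 23/26.

23/26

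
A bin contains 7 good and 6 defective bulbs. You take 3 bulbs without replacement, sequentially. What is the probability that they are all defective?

P = 6/13 × 5/12 × 4/11 = 120/1716 = 10/143.

10/143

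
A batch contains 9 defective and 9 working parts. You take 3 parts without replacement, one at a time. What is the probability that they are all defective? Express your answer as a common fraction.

P = 9/18 × 8/17 × 7/16 = 504/4896 = 7/68.

7/68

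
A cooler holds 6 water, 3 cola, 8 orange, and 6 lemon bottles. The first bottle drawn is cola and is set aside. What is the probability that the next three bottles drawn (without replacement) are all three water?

1/77

After the first draw, 6 of the remaining 22 bottles are water.
P = 6/22 × 5/21 × 4/20 = 120/9240 = 1/77.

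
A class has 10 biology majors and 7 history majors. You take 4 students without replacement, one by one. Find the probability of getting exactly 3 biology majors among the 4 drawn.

One ordering (biology majors drawn first) has probability 10/17 × 9/16 × 8/15 × 7/14 = 5040/57120 = 3/34.
There are C(4,3) = 4 such orderings, each equally likely, so P = 4 × 3/34 = 6/17.

6/17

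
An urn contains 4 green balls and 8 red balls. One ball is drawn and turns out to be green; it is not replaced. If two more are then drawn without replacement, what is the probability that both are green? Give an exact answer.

After the first draw, 3 of the remaining 11 balls are green.
P = 3/11 × 2/10 = 6/110 = 3/55.

3/55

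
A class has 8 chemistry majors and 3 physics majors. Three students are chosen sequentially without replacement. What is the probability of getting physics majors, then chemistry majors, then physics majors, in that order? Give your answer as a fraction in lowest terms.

8/165

Each draw changes the counts, so multiply the conditional probabilities along the sequence:
P = 3/11 × 8/10 × 2/9 = 48/990 = 8/165.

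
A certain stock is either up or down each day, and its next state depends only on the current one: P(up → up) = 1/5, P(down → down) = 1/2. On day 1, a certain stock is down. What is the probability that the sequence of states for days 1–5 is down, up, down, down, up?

Day 1 is given. For each transition, use the conditional probability from the current state:
P(up | down) = 1/2; P(down | up) = 4/5; P(down | down) = 1/2; P(up | down) = 1/2.
P = 1/2 × 4/5 × 1/2 × 1/2 = 4/40 = 1/10.

1/10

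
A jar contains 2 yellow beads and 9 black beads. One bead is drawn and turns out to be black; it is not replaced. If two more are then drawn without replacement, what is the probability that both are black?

After the first draw, 8 of the remaining 10 beads are black.
P = 8/10 × 7/9 = 56/90 = 28/45.

28/45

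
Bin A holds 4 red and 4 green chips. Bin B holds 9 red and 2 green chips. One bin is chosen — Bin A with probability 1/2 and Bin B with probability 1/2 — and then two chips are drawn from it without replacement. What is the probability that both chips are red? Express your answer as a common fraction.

669/1540

From Bin A: P(both red) = (4/8)(3/7) = 3/14.
From Bin B: P(both red) = (9/11)(8/10) = 36/55.
Total probability = (1/2)(3/14) + (1/2)(36/55) = 669/1540.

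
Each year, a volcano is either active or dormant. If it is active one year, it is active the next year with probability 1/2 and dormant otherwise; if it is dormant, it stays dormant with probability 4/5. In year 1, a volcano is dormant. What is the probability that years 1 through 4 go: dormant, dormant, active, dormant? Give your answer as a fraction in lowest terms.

2/25

Year 1 is given. For each transition, use the conditional probability from the current state:
P(dormant | dormant) = 4/5; P(active | dormant) = 1/5; P(dormant | active) = 1/2.
P = 4/5 × 1/5 × 1/2 = 4/50 = 2/25.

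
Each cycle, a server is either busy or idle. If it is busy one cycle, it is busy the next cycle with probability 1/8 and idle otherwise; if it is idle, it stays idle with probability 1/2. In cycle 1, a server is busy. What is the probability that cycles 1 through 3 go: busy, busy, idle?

Cycle 1 is given. For each transition, use the conditional probability from the current state:
P(busy | busy) = 1/8; P(idle | busy) = 7/8.
P = 1/8 × 7/8 = 7/64.

7/64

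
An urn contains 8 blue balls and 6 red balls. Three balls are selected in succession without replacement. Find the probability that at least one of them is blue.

86/91

P(no blue) = 6/14 × 5/13 × 4/12 = 120/2184 = 5/91.
P(at least one) = 1 − 5/91 = 86/91.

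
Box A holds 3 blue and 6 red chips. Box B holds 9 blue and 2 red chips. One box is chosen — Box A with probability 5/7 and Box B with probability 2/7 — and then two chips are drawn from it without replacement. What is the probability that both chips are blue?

From Box A: P(both blue) = (3/9)(2/8) = 1/12.
From Box B: P(both blue) = (9/11)(8/10) = 36/55.
Total probability = (5/7)(1/12) + (2/7)(36/55) = 1139/4620.

1139/4620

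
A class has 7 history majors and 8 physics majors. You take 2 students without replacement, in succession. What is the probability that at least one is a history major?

P(no history majors) = 8/15 × 7/14 = 56/210 = 4/15.
P(at least one) = 1 − 4/15 = 11/15.

11/15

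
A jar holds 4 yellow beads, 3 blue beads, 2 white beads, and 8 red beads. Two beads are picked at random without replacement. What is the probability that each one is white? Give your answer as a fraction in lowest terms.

1/136

P(all white) = 2/17 × 1/16 = 2/272 = 1/136.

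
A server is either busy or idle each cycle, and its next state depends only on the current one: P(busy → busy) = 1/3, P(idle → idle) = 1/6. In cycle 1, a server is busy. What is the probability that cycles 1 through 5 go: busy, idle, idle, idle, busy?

5/324

Cycle 1 is given. For each transition, use the conditional probability from the current state:
P(idle | busy) = 2/3; P(idle | idle) = 1/6; P(idle | idle) = 1/6; P(busy | idle) = 5/6.
P = 2/3 × 1/6 × 1/6 × 5/6 = 10/648 = 5/324.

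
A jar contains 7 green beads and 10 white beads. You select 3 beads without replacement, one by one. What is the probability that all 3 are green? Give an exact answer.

7/136

P(all green) = 7/17 × 6/16 × 5/15 = 210/4080 = 7/136.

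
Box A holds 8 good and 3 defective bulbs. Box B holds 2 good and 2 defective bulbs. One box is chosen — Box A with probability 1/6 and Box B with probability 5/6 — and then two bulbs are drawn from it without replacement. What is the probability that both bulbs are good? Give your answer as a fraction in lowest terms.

443/1980

From Box A: P(both good) = (8/11)(7/10) = 28/55.
From Box B: P(both good) = (2/4)(1/3) = 1/6.
Total probability = (1/6)(28/55) + (5/6)(1/6) = 443/1980.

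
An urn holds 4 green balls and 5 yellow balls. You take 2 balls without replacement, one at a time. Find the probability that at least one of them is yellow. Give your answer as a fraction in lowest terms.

P(no yellow) = 4/9 × 3/8 = 12/72 = 1/6.
P(at least one) = 1 − 1/6 = 5/6.

5/6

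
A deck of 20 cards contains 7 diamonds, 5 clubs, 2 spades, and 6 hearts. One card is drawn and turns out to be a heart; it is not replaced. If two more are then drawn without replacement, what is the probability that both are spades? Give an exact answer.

With the first card removed, 2 spades remain out of 19.
P = 2/19 × 1/18 = 2/342 = 1/171.

1/171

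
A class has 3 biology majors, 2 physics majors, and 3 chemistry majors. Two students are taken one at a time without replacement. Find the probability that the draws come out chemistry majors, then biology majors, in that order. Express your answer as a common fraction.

Multiply the probability of each draw given the previous ones:
P = 3/8 × 3/7 = 9/56.

9/56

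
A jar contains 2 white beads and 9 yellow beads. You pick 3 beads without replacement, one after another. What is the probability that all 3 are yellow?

P(every draw is yellow) = 9/11 × 8/10 × 7/9 = 504/990 = 28/55.

28/55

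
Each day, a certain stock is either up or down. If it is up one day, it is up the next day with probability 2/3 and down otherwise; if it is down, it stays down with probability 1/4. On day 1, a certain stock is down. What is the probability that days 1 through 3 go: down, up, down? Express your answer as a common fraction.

Day 1 is given. For each transition, use the conditional probability from the current state:
P(up | down) = 3/4; P(down | up) = 1/3.
P = 3/4 × 1/3 = 3/12 = 1/4.

1/4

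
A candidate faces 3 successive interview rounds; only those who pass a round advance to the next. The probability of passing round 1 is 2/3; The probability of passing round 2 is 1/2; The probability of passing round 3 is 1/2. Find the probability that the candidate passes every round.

1/6

Each stage is reached only if all earlier stages succeed, so
P = 2/3 × 1/2 × 1/2 = 2/12 = 1/6.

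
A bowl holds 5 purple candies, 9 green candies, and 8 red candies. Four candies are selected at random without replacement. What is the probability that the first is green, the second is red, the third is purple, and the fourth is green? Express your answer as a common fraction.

24/1463

Each draw changes the counts, so multiply the conditional probabilities along the sequence:
P = 9/22 × 8/21 × 5/20 × 8/19 = 2880/175560 = 24/1463.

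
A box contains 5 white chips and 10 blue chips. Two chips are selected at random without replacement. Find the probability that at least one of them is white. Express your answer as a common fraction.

4/7

P(no white) = 10/15 × 9/14 = 90/210 = 3/7.
P(at least one) = 1 − 3/7 = 4/7.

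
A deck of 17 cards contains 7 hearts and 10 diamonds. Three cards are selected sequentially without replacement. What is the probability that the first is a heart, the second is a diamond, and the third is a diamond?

Chain rule:
P = 7/17 × 10/16 × 9/15 = 630/4080 = 21/136.

21/136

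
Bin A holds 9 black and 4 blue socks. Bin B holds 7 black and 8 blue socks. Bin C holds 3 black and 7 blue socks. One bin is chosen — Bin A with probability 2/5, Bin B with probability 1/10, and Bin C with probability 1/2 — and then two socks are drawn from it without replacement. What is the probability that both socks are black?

232/975

From Bin A: P(both black) = (9/13)(8/12) = 6/13.
From Bin B: P(both black) = (7/15)(6/14) = 1/5.
From Bin C: P(both black) = (3/10)(2/9) = 1/15.
Total probability = (2/5)(6/13) + (1/10)(1/5) + (1/2)(1/15) = 232/975.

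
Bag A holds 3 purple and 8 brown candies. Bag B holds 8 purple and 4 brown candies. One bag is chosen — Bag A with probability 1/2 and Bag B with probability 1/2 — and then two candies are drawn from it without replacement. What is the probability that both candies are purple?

From Bag A: P(both purple) = (3/11)(2/10) = 3/55.
From Bag B: P(both purple) = (8/12)(7/11) = 14/33.
Total probability = (1/2)(3/55) + (1/2)(14/33) = 79/330.

79/330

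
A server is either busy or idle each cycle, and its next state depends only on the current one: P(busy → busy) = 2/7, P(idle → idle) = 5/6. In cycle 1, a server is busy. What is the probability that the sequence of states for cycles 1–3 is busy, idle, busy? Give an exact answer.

Cycle 1 is given. For each transition, use the conditional probability from the current state:
P(idle | busy) = 5/7; P(busy | idle) = 1/6.
P = 5/7 × 1/6 = 5/42.

5/42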